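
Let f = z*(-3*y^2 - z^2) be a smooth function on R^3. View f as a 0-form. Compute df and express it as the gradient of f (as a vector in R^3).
df = (0) dx + (-6*y*z) dy + (-3*y^2 - 3*z^2) dz; grad f = (0, -6*y*z, -3*y^2 - 3*z^2)

For a 0-form f, d f = (∂f/∂x) dx + (∂f/∂y) dy + (∂f/∂z) dz. The components of the vector representation are exactly the entries of grad f in Cartesian coordinates:
  ∂f/∂x = 0
  ∂f/∂y = -6*y*z
  ∂f/∂z = -3*y^2 - 3*z^2.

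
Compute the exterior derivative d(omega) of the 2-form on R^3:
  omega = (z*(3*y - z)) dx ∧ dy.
d(omega) = (3*y - 2*z) dx ∧ dy ∧ dz

For a 2-form omega = sum_{i<j} g_{ij} dx_i ∧ dx_j, the exterior derivative is
  d(omega) = sum_{i<j} d(g_{ij}) ∧ dx_i ∧ dx_j = sum_{i<j, k} (∂g_{ij}/∂x_k) dx_k ∧ dx_i ∧ dx_j.
Expand each term, using dx_k ∧ dx_i ∧ dx_j = sgn(permutation) dx_{(a)} ∧ dx_{(b)} ∧ dx_{(c)} with (a < b < c) sorted:
  d(z*(3*y - z)) includes (∂/∂z)(z*(3*y - z)) dz = (3*y - 2*z) dz, which multiplied by dx ∧ dy gives (3*y - 2*z) dx ∧ dy ∧ dz
Collecting like 3-forms: d(omega) = (3*y - 2*z) dx ∧ dy ∧ dz.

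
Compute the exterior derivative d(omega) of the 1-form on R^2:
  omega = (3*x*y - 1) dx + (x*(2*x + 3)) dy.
d(omega) = (x + 3) dx ∧ dy

For a 1-form omega = sum_i f_i dx_i, the exterior derivative is
  d(omega) = sum_{i < j} (∂f_j/∂x_i - ∂f_i/∂x_j) dx_i ∧ dx_j.
  coefficient of dx ∧ dy: ∂f_2/∂x - ∂f_1/∂y = ∂(x*(2*x + 3))/∂x - ∂(3*x*y - 1)/∂y = x + 3
Assembling: d(omega) = (x + 3) dx ∧ dy.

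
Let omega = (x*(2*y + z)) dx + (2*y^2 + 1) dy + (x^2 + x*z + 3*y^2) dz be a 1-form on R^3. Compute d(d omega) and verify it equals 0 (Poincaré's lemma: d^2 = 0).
d(d omega) = 0

Step 1: d omega = sum_{i<j} (∂f_j/∂x_i - ∂f_i/∂x_j) dx_i ∧ dx_j:
  coeff of dx ∧ dy: -2*x
  coeff of dx ∧ dz: x + z
  coeff of dy ∧ dz: 6*y
Step 2: Apply d again to each 2-form coefficient. The only possible 3-form in R^3 is dx ∧ dy ∧ dz, with coefficient
  ∂(coeff of dy∧dz)/∂x - ∂(coeff of dx∧dz)/∂y + ∂(coeff of dx∧dy)/∂z
  = ∂/∂x (6*y) - ∂/∂y (x + z) + ∂/∂z (-2*x).
Each of these terms simplifies to sums of mixed partials that cancel in pairs. The result is 0 (by equality of mixed partials for smooth functions — Schwarz / Clairaut).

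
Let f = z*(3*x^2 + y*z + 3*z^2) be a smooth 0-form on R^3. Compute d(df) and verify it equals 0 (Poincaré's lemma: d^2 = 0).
d(df) = 0

Step 1: df = sum_i (∂f/∂x_i) dx_i = (6*x*z) dx + (z^2) dy + (3*x^2 + 2*y*z + 9*z^2) dz.
Step 2: Apply d again. Using the 1-form formula, the coefficient of dx ∧ dy in d(df) is ∂^2 f/∂x ∂y - ∂^2 f/∂y ∂x = (0) - (0) = 0 (equality of mixed partials for smooth f).
Similarly for dx ∧ dz and dy ∧ dz — all coefficients vanish. So d(df) = 0.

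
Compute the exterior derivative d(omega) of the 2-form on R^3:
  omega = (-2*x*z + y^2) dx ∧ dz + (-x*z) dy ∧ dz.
d(omega) = (-2*y - z) dx ∧ dy ∧ dz

For a 2-form omega = sum_{i<j} g_{ij} dx_i ∧ dx_j, the exterior derivative is
  d(omega) = sum_{i<j} d(g_{ij}) ∧ dx_i ∧ dx_j = sum_{i<j, k} (∂g_{ij}/∂x_k) dx_k ∧ dx_i ∧ dx_j.
Expand each term, using dx_k ∧ dx_i ∧ dx_j = sgn(permutation) dx_{(a)} ∧ dx_{(b)} ∧ dx_{(c)} with (a < b < c) sorted:
  d(-2*x*z + y^2) includes (∂/∂y)(-2*x*z + y^2) dy = (2*y) dy, which multiplied by dx ∧ dz gives (-2*y) dx ∧ dy ∧ dz
  d(-x*z) includes (∂/∂x)(-x*z) dx = (-z) dx, which multiplied by dy ∧ dz gives (-z) dx ∧ dy ∧ dz
Collecting like 3-forms: d(omega) = (-2*y - z) dx ∧ dy ∧ dz.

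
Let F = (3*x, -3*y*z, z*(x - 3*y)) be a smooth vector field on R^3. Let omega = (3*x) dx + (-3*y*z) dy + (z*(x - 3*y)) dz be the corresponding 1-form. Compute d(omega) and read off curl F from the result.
d(omega) = (3*y - 3*z) dy ∧ dz + (-z) dz ∧ dx + (0) dx ∧ dy; curl F = (3*y - 3*z, -z, 0)

d omega = sum_{i<j} (∂f_j/∂x_i - ∂f_i/∂x_j) dx_i ∧ dx_j. Under the identification (dy ∧ dz, dz ∧ dx, dx ∧ dy) ↔ (e_x, e_y, e_z), the coefficients are exactly the components of curl F. Compute:
  ∂R/∂y - ∂Q/∂z = (-3*z) - (-3*y) = 3*y - 3*z
  ∂P/∂z - ∂R/∂x = (0) - (z) = -z
  ∂Q/∂x - ∂P/∂y = (0) - (0) = 0.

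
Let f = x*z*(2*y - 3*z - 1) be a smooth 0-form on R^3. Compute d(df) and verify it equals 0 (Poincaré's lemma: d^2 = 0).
d(df) = 0

Step 1: df = sum_i (∂f/∂x_i) dx_i = (z*(2*y - 3*z - 1)) dx + (2*x*z) dy + (x*(2*y - 6*z - 1)) dz.
Step 2: Apply d again. Using the 1-form formula, the coefficient of dx ∧ dy in d(df) is ∂^2 f/∂x ∂y - ∂^2 f/∂y ∂x = (2*z) - (2*z) = 0 (equality of mixed partials for smooth f).
Similarly for dx ∧ dz and dy ∧ dz — all coefficients vanish. So d(df) = 0.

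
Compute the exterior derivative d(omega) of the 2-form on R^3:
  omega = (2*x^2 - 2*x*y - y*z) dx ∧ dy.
d(omega) = (-y) dx ∧ dy ∧ dz

For a 2-form omega = sum_{i<j} g_{ij} dx_i ∧ dx_j, the exterior derivative is
  d(omega) = sum_{i<j} d(g_{ij}) ∧ dx_i ∧ dx_j = sum_{i<j, k} (∂g_{ij}/∂x_k) dx_k ∧ dx_i ∧ dx_j.
Expand each term, using dx_k ∧ dx_i ∧ dx_j = sgn(permutation) dx_{(a)} ∧ dx_{(b)} ∧ dx_{(c)} with (a < b < c) sorted:
  d(2*x^2 - 2*x*y - y*z) includes (∂/∂z)(2*x^2 - 2*x*y - y*z) dz = (-y) dz, which multiplied by dx ∧ dy gives (-y) dx ∧ dy ∧ dz
Collecting like 3-forms: d(omega) = (-y) dx ∧ dy ∧ dz.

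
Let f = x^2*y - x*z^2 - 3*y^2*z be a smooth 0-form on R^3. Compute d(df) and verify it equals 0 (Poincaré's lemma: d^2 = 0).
d(df) = 0

Step 1: df = sum_i (∂f/∂x_i) dx_i = (2*x*y - z^2) dx + (x^2 - 6*y*z) dy + (-2*x*z - 3*y^2) dz.
Step 2: Apply d again. Using the 1-form formula, the coefficient of dx ∧ dy in d(df) is ∂^2 f/∂x ∂y - ∂^2 f/∂y ∂x = (2*x) - (2*x) = 0 (equality of mixed partials for smooth f).
Similarly for dx ∧ dz and dy ∧ dz — all coefficients vanish. So d(df) = 0.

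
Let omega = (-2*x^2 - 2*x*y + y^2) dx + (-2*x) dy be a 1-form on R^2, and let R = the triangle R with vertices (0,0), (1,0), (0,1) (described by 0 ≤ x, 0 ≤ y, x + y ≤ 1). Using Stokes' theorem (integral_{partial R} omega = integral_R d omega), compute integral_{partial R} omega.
integral_(partial R) omega = -1

Stokes: integral_partial_R omega = integral_R d omega with d omega = (∂Q/∂x - ∂P/∂y) dx ∧ dy.
  ∂Q/∂x = -2
  ∂P/∂y = -2*x + 2*y
  integrand = ∂Q/∂x - ∂P/∂y = 2*x - 2*y - 2.
Integrating over R: integral_0^1 integral_0^{1-x} (2*x - 2*y - 2) dy dx = -1.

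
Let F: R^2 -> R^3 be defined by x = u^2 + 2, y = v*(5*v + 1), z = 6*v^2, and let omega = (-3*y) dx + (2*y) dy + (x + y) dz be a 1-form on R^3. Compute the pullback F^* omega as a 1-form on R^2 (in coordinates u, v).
F^* omega = (6*u*v*(-5*v - 1)) du + (2*v*(6*u^2 + 80*v^2 + 21*v + 13)) dv

Using F^*(f dg) = (f ∘ F) d(g ∘ F), substitute each coordinate x_i by F_i(u, v) in f_i, and replace dx_i by d F_i = (∂F_i/∂u) du + (∂F_i/∂v) dv.
  For the x component: f_1(F) = 3*v*(-5*v - 1); d F_1 = (2*u) du + (0) dv
  For the y component: f_2(F) = 2*v*(5*v + 1); d F_2 = (0) du + (10*v + 1) dv
  For the z component: f_3(F) = u^2 + 5*v^2 + v + 2; d F_3 = (0) du + (12*v) dv
Combining and collecting du, dv coefficients:
  coeff of du: 6*u*v*(-5*v - 1)
  coeff of dv: 2*v*(6*u^2 + 80*v^2 + 21*v + 13)
F^* omega = (6*u*v*(-5*v - 1)) du + (2*v*(6*u^2 + 80*v^2 + 21*v + 13)) dv.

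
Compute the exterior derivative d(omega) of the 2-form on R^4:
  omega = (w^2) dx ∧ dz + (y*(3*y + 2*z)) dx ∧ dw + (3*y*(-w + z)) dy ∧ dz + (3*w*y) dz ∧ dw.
d(omega) = (2*w - 2*y) dx ∧ dz ∧ dw + (-6*y - 2*z) dx ∧ dy ∧ dw + (3*w - 3*y) dy ∧ dz ∧ dw

For a 2-form omega = sum_{i<j} g_{ij} dx_i ∧ dx_j, the exterior derivative is
  d(omega) = sum_{i<j} d(g_{ij}) ∧ dx_i ∧ dx_j = sum_{i<j, k} (∂g_{ij}/∂x_k) dx_k ∧ dx_i ∧ dx_j.
Expand each term, using dx_k ∧ dx_i ∧ dx_j = sgn(permutation) dx_{(a)} ∧ dx_{(b)} ∧ dx_{(c)} with (a < b < c) sorted:
  d(w^2) includes (∂/∂w)(w^2) dw = (2*w) dw, which multiplied by dx ∧ dz gives (2*w) dx ∧ dz ∧ dw
  d(y*(3*y + 2*z)) includes (∂/∂y)(y*(3*y + 2*z)) dy = (6*y + 2*z) dy, which multiplied by dx ∧ dw gives (-6*y - 2*z) dx ∧ dy ∧ dw
  d(y*(3*y + 2*z)) includes (∂/∂z)(y*(3*y + 2*z)) dz = (2*y) dz, which multiplied by dx ∧ dw gives (-2*y) dx ∧ dz ∧ dw
  d(3*y*(-w + z)) includes (∂/∂w)(3*y*(-w + z)) dw = (-3*y) dw, which multiplied by dy ∧ dz gives (-3*y) dy ∧ dz ∧ dw
  d(3*w*y) includes (∂/∂y)(3*w*y) dy = (3*w) dy, which multiplied by dz ∧ dw gives (3*w) dy ∧ dz ∧ dw
Collecting like 3-forms: d(omega) = (2*w - 2*y) dx ∧ dz ∧ dw + (-6*y - 2*z) dx ∧ dy ∧ dw + (3*w - 3*y) dy ∧ dz ∧ dw.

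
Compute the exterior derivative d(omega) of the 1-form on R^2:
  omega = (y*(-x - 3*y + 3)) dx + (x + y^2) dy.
d(omega) = (x + 6*y - 2) dx ∧ dy

For a 1-form omega = sum_i f_i dx_i, the exterior derivative is
  d(omega) = sum_{i < j} (∂f_j/∂x_i - ∂f_i/∂x_j) dx_i ∧ dx_j.
  coefficient of dx ∧ dy: ∂f_2/∂x - ∂f_1/∂y = ∂(x + y^2)/∂x - ∂(y*(-x - 3*y + 3))/∂y = x + 6*y - 2
Assembling: d(omega) = (x + 6*y - 2) dx ∧ dy.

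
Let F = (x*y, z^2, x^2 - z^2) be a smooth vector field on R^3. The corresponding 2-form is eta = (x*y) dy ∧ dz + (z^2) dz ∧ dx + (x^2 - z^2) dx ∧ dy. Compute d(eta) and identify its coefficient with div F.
d(eta) = (y - 2*z) dx ∧ dy ∧ dz; div F = y - 2*z

For a 2-form in R^3 of the form above, applying d gives a 3-form with coefficient ∂P/∂x + ∂Q/∂y + ∂R/∂z:
  ∂P/∂x = y
  ∂Q/∂y = 0
  ∂R/∂z = -2*z
Sum = y - 2*z, which is exactly div F.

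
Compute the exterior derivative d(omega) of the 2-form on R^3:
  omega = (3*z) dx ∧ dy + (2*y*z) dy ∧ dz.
d(omega) = (3) dx ∧ dy ∧ dz

For a 2-form omega = sum_{i<j} g_{ij} dx_i ∧ dx_j, the exterior derivative is
  d(omega) = sum_{i<j} d(g_{ij}) ∧ dx_i ∧ dx_j = sum_{i<j, k} (∂g_{ij}/∂x_k) dx_k ∧ dx_i ∧ dx_j.
Expand each term, using dx_k ∧ dx_i ∧ dx_j = sgn(permutation) dx_{(a)} ∧ dx_{(b)} ∧ dx_{(c)} with (a < b < c) sorted:
  d(3*z) includes (∂/∂z)(3*z) dz = (3) dz, which multiplied by dx ∧ dy gives (3) dx ∧ dy ∧ dz
Collecting like 3-forms: d(omega) = (3) dx ∧ dy ∧ dz.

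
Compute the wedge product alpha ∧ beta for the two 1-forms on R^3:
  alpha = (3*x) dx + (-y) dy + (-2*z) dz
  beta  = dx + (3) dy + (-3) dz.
alpha ∧ beta = (9*x + y) dx ∧ dy + (-9*x + 2*z) dx ∧ dz + (3*y + 6*z) dy ∧ dz

Distribute the wedge, using dx_i ∧ dx_j = -dx_j ∧ dx_i and dx_i ∧ dx_i = 0. For each pair (i, j) with i < j, the coefficient of dx_i ∧ dx_j in alpha ∧ beta is (alpha_i * beta_j - alpha_j * beta_i). Collecting: alpha ∧ beta = (9*x + y) dx ∧ dy + (-9*x + 2*z) dx ∧ dz + (3*y + 6*z) dy ∧ dz.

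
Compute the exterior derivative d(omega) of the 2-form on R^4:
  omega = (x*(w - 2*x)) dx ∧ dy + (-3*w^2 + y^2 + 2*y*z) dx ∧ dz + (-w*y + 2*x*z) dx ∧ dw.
d(omega) = (w + x) dx ∧ dy ∧ dw + (-2*y - 2*z) dx ∧ dy ∧ dz + (-6*w - 2*x) dx ∧ dz ∧ dw

For a 2-form omega = sum_{i<j} g_{ij} dx_i ∧ dx_j, the exterior derivative is
  d(omega) = sum_{i<j} d(g_{ij}) ∧ dx_i ∧ dx_j = sum_{i<j, k} (∂g_{ij}/∂x_k) dx_k ∧ dx_i ∧ dx_j.
Expand each term, using dx_k ∧ dx_i ∧ dx_j = sgn(permutation) dx_{(a)} ∧ dx_{(b)} ∧ dx_{(c)} with (a < b < c) sorted:
  d(x*(w - 2*x)) includes (∂/∂w)(x*(w - 2*x)) dw = (x) dw, which multiplied by dx ∧ dy gives (x) dx ∧ dy ∧ dw
  d(-3*w^2 + y^2 + 2*y*z) includes (∂/∂y)(-3*w^2 + y^2 + 2*y*z) dy = (2*y + 2*z) dy, which multiplied by dx ∧ dz gives (-2*y - 2*z) dx ∧ dy ∧ dz
  d(-3*w^2 + y^2 + 2*y*z) includes (∂/∂w)(-3*w^2 + y^2 + 2*y*z) dw = (-6*w) dw, which multiplied by dx ∧ dz gives (-6*w) dx ∧ dz ∧ dw
  d(-w*y + 2*x*z) includes (∂/∂y)(-w*y + 2*x*z) dy = (-w) dy, which multiplied by dx ∧ dw gives (w) dx ∧ dy ∧ dw
  d(-w*y + 2*x*z) includes (∂/∂z)(-w*y + 2*x*z) dz = (2*x) dz, which multiplied by dx ∧ dw gives (-2*x) dx ∧ dz ∧ dw
Collecting like 3-forms: d(omega) = (w + x) dx ∧ dy ∧ dw + (-2*y - 2*z) dx ∧ dy ∧ dz + (-6*w - 2*x) dx ∧ dz ∧ dw.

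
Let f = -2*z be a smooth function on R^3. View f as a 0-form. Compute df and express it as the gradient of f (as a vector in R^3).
df = (0) dx + (0) dy + (-2) dz; grad f = (0, 0, -2)

For a 0-form f, d f = (∂f/∂x) dx + (∂f/∂y) dy + (∂f/∂z) dz. The components of the vector representation are exactly the entries of grad f in Cartesian coordinates:
  ∂f/∂x = 0
  ∂f/∂y = 0
  ∂f/∂z = -2.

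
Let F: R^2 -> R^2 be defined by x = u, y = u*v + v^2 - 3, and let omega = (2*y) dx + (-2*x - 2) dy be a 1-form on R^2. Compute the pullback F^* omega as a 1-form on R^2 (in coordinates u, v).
F^* omega = (2*v^2 - 2*v - 6) du + (-2*u^2 - 4*u*v - 2*u - 4*v) dv

Using F^*(f dg) = (f ∘ F) d(g ∘ F), substitute each coordinate x_i by F_i(u, v) in f_i, and replace dx_i by d F_i = (∂F_i/∂u) du + (∂F_i/∂v) dv.
  For the x component: f_1(F) = 2*u*v + 2*v^2 - 6; d F_1 = (1) du + (0) dv
  For the y component: f_2(F) = -2*u - 2; d F_2 = (v) du + (u + 2*v) dv
Combining and collecting du, dv coefficients:
  coeff of du: 2*v^2 - 2*v - 6
  coeff of dv: -2*u^2 - 4*u*v - 2*u - 4*v
F^* omega = (2*v^2 - 2*v - 6) du + (-2*u^2 - 4*u*v - 2*u - 4*v) dv.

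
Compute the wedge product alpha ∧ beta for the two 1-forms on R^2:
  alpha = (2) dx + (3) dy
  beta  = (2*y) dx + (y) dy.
alpha ∧ beta = (-4*y) dx ∧ dy

Distribute the wedge, using dx_i ∧ dx_j = -dx_j ∧ dx_i and dx_i ∧ dx_i = 0. For each pair (i, j) with i < j, the coefficient of dx_i ∧ dx_j in alpha ∧ beta is (alpha_i * beta_j - alpha_j * beta_i). Collecting: alpha ∧ beta = (-4*y) dx ∧ dy.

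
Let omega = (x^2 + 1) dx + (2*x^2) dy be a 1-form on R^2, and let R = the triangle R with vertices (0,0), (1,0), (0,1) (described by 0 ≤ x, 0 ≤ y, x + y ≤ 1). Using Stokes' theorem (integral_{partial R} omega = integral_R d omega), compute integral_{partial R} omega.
integral_(partial R) omega = 2/3

Stokes: integral_partial_R omega = integral_R d omega with d omega = (∂Q/∂x - ∂P/∂y) dx ∧ dy.
  ∂Q/∂x = 4*x
  ∂P/∂y = 0
  integrand = ∂Q/∂x - ∂P/∂y = 4*x.
Integrating over R: integral_0^1 integral_0^{1-x} (4*x) dy dx = 2/3.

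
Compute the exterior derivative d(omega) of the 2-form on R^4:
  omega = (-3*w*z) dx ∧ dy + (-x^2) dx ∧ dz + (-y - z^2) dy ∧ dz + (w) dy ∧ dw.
d(omega) = (-3*w) dx ∧ dy ∧ dz + (-3*z) dx ∧ dy ∧ dw

For a 2-form omega = sum_{i<j} g_{ij} dx_i ∧ dx_j, the exterior derivative is
  d(omega) = sum_{i<j} d(g_{ij}) ∧ dx_i ∧ dx_j = sum_{i<j, k} (∂g_{ij}/∂x_k) dx_k ∧ dx_i ∧ dx_j.
Expand each term, using dx_k ∧ dx_i ∧ dx_j = sgn(permutation) dx_{(a)} ∧ dx_{(b)} ∧ dx_{(c)} with (a < b < c) sorted:
  d(-3*w*z) includes (∂/∂z)(-3*w*z) dz = (-3*w) dz, which multiplied by dx ∧ dy gives (-3*w) dx ∧ dy ∧ dz
  d(-3*w*z) includes (∂/∂w)(-3*w*z) dw = (-3*z) dw, which multiplied by dx ∧ dy gives (-3*z) dx ∧ dy ∧ dw
Collecting like 3-forms: d(omega) = (-3*w) dx ∧ dy ∧ dz + (-3*z) dx ∧ dy ∧ dw.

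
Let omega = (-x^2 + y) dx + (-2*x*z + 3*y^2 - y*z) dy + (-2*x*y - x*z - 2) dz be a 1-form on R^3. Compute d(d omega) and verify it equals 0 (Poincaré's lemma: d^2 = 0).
d(d omega) = 0

Step 1: d omega = sum_{i<j} (∂f_j/∂x_i - ∂f_i/∂x_j) dx_i ∧ dx_j:
  coeff of dx ∧ dy: -2*z - 1
  coeff of dx ∧ dz: -2*y - z
  coeff of dy ∧ dz: y
Step 2: Apply d again to each 2-form coefficient. The only possible 3-form in R^3 is dx ∧ dy ∧ dz, with coefficient
  ∂(coeff of dy∧dz)/∂x - ∂(coeff of dx∧dz)/∂y + ∂(coeff of dx∧dy)/∂z
  = ∂/∂x (y) - ∂/∂y (-2*y - z) + ∂/∂z (-2*z - 1).
Each of these terms simplifies to sums of mixed partials that cancel in pairs. The result is 0 (by equality of mixed partials for smooth functions — Schwarz / Clairaut).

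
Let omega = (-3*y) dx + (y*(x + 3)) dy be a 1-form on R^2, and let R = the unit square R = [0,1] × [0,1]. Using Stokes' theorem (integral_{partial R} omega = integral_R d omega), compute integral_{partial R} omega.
integral_(partial R) omega = 7/2

Stokes: integral_partial_R omega = integral_R d omega with d omega = (∂Q/∂x - ∂P/∂y) dx ∧ dy.
  ∂Q/∂x = y
  ∂P/∂y = -3
  integrand = ∂Q/∂x - ∂P/∂y = y + 3.
Integrating over R: integral_0^1 integral_0^1 (y + 3) dx dy = 7/2.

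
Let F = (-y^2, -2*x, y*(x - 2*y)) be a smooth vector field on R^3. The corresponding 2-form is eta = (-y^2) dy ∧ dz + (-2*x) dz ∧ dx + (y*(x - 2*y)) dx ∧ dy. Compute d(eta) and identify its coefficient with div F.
d(eta) = (0) dx ∧ dy ∧ dz; div F = 0

For a 2-form in R^3 of the form above, applying d gives a 3-form with coefficient ∂P/∂x + ∂Q/∂y + ∂R/∂z:
  ∂P/∂x = 0
  ∂Q/∂y = 0
  ∂R/∂z = 0
Sum = 0, which is exactly div F.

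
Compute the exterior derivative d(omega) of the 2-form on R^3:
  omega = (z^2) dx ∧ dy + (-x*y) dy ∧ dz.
d(omega) = (-y + 2*z) dx ∧ dy ∧ dz

For a 2-form omega = sum_{i<j} g_{ij} dx_i ∧ dx_j, the exterior derivative is
  d(omega) = sum_{i<j} d(g_{ij}) ∧ dx_i ∧ dx_j = sum_{i<j, k} (∂g_{ij}/∂x_k) dx_k ∧ dx_i ∧ dx_j.
Expand each term, using dx_k ∧ dx_i ∧ dx_j = sgn(permutation) dx_{(a)} ∧ dx_{(b)} ∧ dx_{(c)} with (a < b < c) sorted:
  d(z^2) includes (∂/∂z)(z^2) dz = (2*z) dz, which multiplied by dx ∧ dy gives (2*z) dx ∧ dy ∧ dz
  d(-x*y) includes (∂/∂x)(-x*y) dx = (-y) dx, which multiplied by dy ∧ dz gives (-y) dx ∧ dy ∧ dz
Collecting like 3-forms: d(omega) = (-y + 2*z) dx ∧ dy ∧ dz.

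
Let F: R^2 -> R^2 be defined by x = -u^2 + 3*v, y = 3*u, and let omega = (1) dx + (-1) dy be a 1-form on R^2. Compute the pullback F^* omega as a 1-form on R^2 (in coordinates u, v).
F^* omega = (-2*u - 3) du + (3) dv

Using F^*(f dg) = (f ∘ F) d(g ∘ F), substitute each coordinate x_i by F_i(u, v) in f_i, and replace dx_i by d F_i = (∂F_i/∂u) du + (∂F_i/∂v) dv.
  For the x component: f_1(F) = 1; d F_1 = (-2*u) du + (3) dv
  For the y component: f_2(F) = -1; d F_2 = (3) du + (0) dv
Combining and collecting du, dv coefficients:
  coeff of du: -2*u - 3
  coeff of dv: 3
F^* omega = (-2*u - 3) du + (3) dv.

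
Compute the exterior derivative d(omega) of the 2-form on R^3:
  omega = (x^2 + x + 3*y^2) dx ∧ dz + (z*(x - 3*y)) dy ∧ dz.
d(omega) = (-6*y + z) dx ∧ dy ∧ dz

For a 2-form omega = sum_{i<j} g_{ij} dx_i ∧ dx_j, the exterior derivative is
  d(omega) = sum_{i<j} d(g_{ij}) ∧ dx_i ∧ dx_j = sum_{i<j, k} (∂g_{ij}/∂x_k) dx_k ∧ dx_i ∧ dx_j.
Expand each term, using dx_k ∧ dx_i ∧ dx_j = sgn(permutation) dx_{(a)} ∧ dx_{(b)} ∧ dx_{(c)} with (a < b < c) sorted:
  d(x^2 + x + 3*y^2) includes (∂/∂y)(x^2 + x + 3*y^2) dy = (6*y) dy, which multiplied by dx ∧ dz gives (-6*y) dx ∧ dy ∧ dz
  d(z*(x - 3*y)) includes (∂/∂x)(z*(x - 3*y)) dx = (z) dx, which multiplied by dy ∧ dz gives (z) dx ∧ dy ∧ dz
Collecting like 3-forms: d(omega) = (-6*y + z) dx ∧ dy ∧ dz.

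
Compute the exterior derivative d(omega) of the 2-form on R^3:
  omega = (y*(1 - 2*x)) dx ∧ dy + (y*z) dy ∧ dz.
d(omega) = 0

For a 2-form omega = sum_{i<j} g_{ij} dx_i ∧ dx_j, the exterior derivative is
  d(omega) = sum_{i<j} d(g_{ij}) ∧ dx_i ∧ dx_j = sum_{i<j, k} (∂g_{ij}/∂x_k) dx_k ∧ dx_i ∧ dx_j.
Expand each term, using dx_k ∧ dx_i ∧ dx_j = sgn(permutation) dx_{(a)} ∧ dx_{(b)} ∧ dx_{(c)} with (a < b < c) sorted:

Collecting like 3-forms: d(omega) = 0.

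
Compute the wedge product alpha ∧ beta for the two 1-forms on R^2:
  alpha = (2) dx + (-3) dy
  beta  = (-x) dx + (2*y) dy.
alpha ∧ beta = (-3*x + 4*y) dx ∧ dy

Distribute the wedge, using dx_i ∧ dx_j = -dx_j ∧ dx_i and dx_i ∧ dx_i = 0. For each pair (i, j) with i < j, the coefficient of dx_i ∧ dx_j in alpha ∧ beta is (alpha_i * beta_j - alpha_j * beta_i). Collecting: alpha ∧ beta = (-3*x + 4*y) dx ∧ dy.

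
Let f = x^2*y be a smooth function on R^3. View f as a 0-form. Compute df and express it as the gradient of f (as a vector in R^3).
df = (2*x*y) dx + (x^2) dy + (0) dz; grad f = (2*x*y, x^2, 0)

For a 0-form f, d f = (∂f/∂x) dx + (∂f/∂y) dy + (∂f/∂z) dz. The components of the vector representation are exactly the entries of grad f in Cartesian coordinates:
  ∂f/∂x = 2*x*y
  ∂f/∂y = x^2
  ∂f/∂z = 0.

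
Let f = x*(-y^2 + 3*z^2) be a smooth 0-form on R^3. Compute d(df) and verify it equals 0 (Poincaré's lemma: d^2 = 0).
d(df) = 0

Step 1: df = sum_i (∂f/∂x_i) dx_i = (-y^2 + 3*z^2) dx + (-2*x*y) dy + (6*x*z) dz.
Step 2: Apply d again. Using the 1-form formula, the coefficient of dx ∧ dy in d(df) is ∂^2 f/∂x ∂y - ∂^2 f/∂y ∂x = (-2*y) - (-2*y) = 0 (equality of mixed partials for smooth f).
Similarly for dx ∧ dz and dy ∧ dz — all coefficients vanish. So d(df) = 0.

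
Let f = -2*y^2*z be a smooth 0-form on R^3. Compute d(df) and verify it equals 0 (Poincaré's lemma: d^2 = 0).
d(df) = 0

Step 1: df = sum_i (∂f/∂x_i) dx_i = (0) dx + (-4*y*z) dy + (-2*y^2) dz.
Step 2: Apply d again. Using the 1-form formula, the coefficient of dx ∧ dy in d(df) is ∂^2 f/∂x ∂y - ∂^2 f/∂y ∂x = (0) - (0) = 0 (equality of mixed partials for smooth f).
Similarly for dx ∧ dz and dy ∧ dz — all coefficients vanish. So d(df) = 0.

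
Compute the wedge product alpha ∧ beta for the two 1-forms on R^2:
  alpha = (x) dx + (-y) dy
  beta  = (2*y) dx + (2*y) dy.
alpha ∧ beta = (2*y*(x + y)) dx ∧ dy

Distribute the wedge, using dx_i ∧ dx_j = -dx_j ∧ dx_i and dx_i ∧ dx_i = 0. For each pair (i, j) with i < j, the coefficient of dx_i ∧ dx_j in alpha ∧ beta is (alpha_i * beta_j - alpha_j * beta_i). Collecting: alpha ∧ beta = (2*y*(x + y)) dx ∧ dy.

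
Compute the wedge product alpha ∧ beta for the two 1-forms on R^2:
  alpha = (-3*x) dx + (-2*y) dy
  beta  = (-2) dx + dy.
alpha ∧ beta = (-3*x - 4*y) dx ∧ dy

Distribute the wedge, using dx_i ∧ dx_j = -dx_j ∧ dx_i and dx_i ∧ dx_i = 0. For each pair (i, j) with i < j, the coefficient of dx_i ∧ dx_j in alpha ∧ beta is (alpha_i * beta_j - alpha_j * beta_i). Collecting: alpha ∧ beta = (-3*x - 4*y) dx ∧ dy.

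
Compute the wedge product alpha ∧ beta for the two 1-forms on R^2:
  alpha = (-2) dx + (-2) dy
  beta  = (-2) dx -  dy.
alpha ∧ beta = (-2) dx ∧ dy

Distribute the wedge, using dx_i ∧ dx_j = -dx_j ∧ dx_i and dx_i ∧ dx_i = 0. For each pair (i, j) with i < j, the coefficient of dx_i ∧ dx_j in alpha ∧ beta is (alpha_i * beta_j - alpha_j * beta_i). Collecting: alpha ∧ beta = (-2) dx ∧ dy.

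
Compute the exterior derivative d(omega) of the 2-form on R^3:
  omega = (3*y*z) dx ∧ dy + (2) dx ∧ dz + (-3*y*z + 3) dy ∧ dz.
d(omega) = (3*y) dx ∧ dy ∧ dz

For a 2-form omega = sum_{i<j} g_{ij} dx_i ∧ dx_j, the exterior derivative is
  d(omega) = sum_{i<j} d(g_{ij}) ∧ dx_i ∧ dx_j = sum_{i<j, k} (∂g_{ij}/∂x_k) dx_k ∧ dx_i ∧ dx_j.
Expand each term, using dx_k ∧ dx_i ∧ dx_j = sgn(permutation) dx_{(a)} ∧ dx_{(b)} ∧ dx_{(c)} with (a < b < c) sorted:
  d(3*y*z) includes (∂/∂z)(3*y*z) dz = (3*y) dz, which multiplied by dx ∧ dy gives (3*y) dx ∧ dy ∧ dz
Collecting like 3-forms: d(omega) = (3*y) dx ∧ dy ∧ dz.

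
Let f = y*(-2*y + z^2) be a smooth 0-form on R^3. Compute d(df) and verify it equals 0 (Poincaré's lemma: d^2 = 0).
d(df) = 0

Step 1: df = sum_i (∂f/∂x_i) dx_i = (0) dx + (-4*y + z^2) dy + (2*y*z) dz.
Step 2: Apply d again. Using the 1-form formula, the coefficient of dx ∧ dy in d(df) is ∂^2 f/∂x ∂y - ∂^2 f/∂y ∂x = (0) - (0) = 0 (equality of mixed partials for smooth f).
Similarly for dx ∧ dz and dy ∧ dz — all coefficients vanish. So d(df) = 0.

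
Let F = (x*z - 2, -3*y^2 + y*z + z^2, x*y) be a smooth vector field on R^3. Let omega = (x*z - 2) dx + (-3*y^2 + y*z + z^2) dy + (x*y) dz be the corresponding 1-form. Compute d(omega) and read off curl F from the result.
d(omega) = (x - y - 2*z) dy ∧ dz + (x - y) dz ∧ dx + (0) dx ∧ dy; curl F = (x - y - 2*z, x - y, 0)

d omega = sum_{i<j} (∂f_j/∂x_i - ∂f_i/∂x_j) dx_i ∧ dx_j. Under the identification (dy ∧ dz, dz ∧ dx, dx ∧ dy) ↔ (e_x, e_y, e_z), the coefficients are exactly the components of curl F. Compute:
  ∂R/∂y - ∂Q/∂z = (x) - (y + 2*z) = x - y - 2*z
  ∂P/∂z - ∂R/∂x = (x) - (y) = x - y
  ∂Q/∂x - ∂P/∂y = (0) - (0) = 0.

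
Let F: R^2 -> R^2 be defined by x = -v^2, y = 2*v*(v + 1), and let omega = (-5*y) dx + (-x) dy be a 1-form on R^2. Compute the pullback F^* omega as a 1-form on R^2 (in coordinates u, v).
F^* omega = (v^2*(24*v + 22)) dv

Using F^*(f dg) = (f ∘ F) d(g ∘ F), substitute each coordinate x_i by F_i(u, v) in f_i, and replace dx_i by d F_i = (∂F_i/∂u) du + (∂F_i/∂v) dv.
  For the x component: f_1(F) = 10*v*(-v - 1); d F_1 = (0) du + (-2*v) dv
  For the y component: f_2(F) = v^2; d F_2 = (0) du + (4*v + 2) dv
Combining and collecting du, dv coefficients:
  coeff of du: 0
  coeff of dv: v^2*(24*v + 22)
F^* omega = (v^2*(24*v + 22)) dv.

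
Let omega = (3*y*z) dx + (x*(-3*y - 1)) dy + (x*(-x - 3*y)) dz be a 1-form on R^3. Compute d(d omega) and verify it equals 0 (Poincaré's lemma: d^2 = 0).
d(d omega) = 0

Step 1: d omega = sum_{i<j} (∂f_j/∂x_i - ∂f_i/∂x_j) dx_i ∧ dx_j:
  coeff of dx ∧ dy: -3*y - 3*z - 1
  coeff of dx ∧ dz: -2*x - 6*y
  coeff of dy ∧ dz: -3*x
Step 2: Apply d again to each 2-form coefficient. The only possible 3-form in R^3 is dx ∧ dy ∧ dz, with coefficient
  ∂(coeff of dy∧dz)/∂x - ∂(coeff of dx∧dz)/∂y + ∂(coeff of dx∧dy)/∂z
  = ∂/∂x (-3*x) - ∂/∂y (-2*x - 6*y) + ∂/∂z (-3*y - 3*z - 1).
Each of these terms simplifies to sums of mixed partials that cancel in pairs. The result is 0 (by equality of mixed partials for smooth functions — Schwarz / Clairaut).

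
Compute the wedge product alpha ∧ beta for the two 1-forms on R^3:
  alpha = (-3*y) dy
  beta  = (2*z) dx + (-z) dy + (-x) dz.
alpha ∧ beta = (6*y*z) dx ∧ dy + (3*x*y) dy ∧ dz

Distribute the wedge, using dx_i ∧ dx_j = -dx_j ∧ dx_i and dx_i ∧ dx_i = 0. For each pair (i, j) with i < j, the coefficient of dx_i ∧ dx_j in alpha ∧ beta is (alpha_i * beta_j - alpha_j * beta_i). Collecting: alpha ∧ beta = (6*y*z) dx ∧ dy + (3*x*y) dy ∧ dz.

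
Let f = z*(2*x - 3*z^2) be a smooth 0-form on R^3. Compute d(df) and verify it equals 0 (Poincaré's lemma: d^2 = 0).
d(df) = 0

Step 1: df = sum_i (∂f/∂x_i) dx_i = (2*z) dx + (0) dy + (2*x - 9*z^2) dz.
Step 2: Apply d again. Using the 1-form formula, the coefficient of dx ∧ dy in d(df) is ∂^2 f/∂x ∂y - ∂^2 f/∂y ∂x = (0) - (0) = 0 (equality of mixed partials for smooth f).
Similarly for dx ∧ dz and dy ∧ dz — all coefficients vanish. So d(df) = 0.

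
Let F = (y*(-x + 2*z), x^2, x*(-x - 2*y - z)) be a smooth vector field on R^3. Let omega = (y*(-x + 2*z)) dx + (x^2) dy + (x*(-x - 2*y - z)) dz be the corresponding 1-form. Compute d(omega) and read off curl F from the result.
d(omega) = (-2*x) dy ∧ dz + (2*x + 4*y + z) dz ∧ dx + (3*x - 2*z) dx ∧ dy; curl F = (-2*x, 2*x + 4*y + z, 3*x - 2*z)

d omega = sum_{i<j} (∂f_j/∂x_i - ∂f_i/∂x_j) dx_i ∧ dx_j. Under the identification (dy ∧ dz, dz ∧ dx, dx ∧ dy) ↔ (e_x, e_y, e_z), the coefficients are exactly the components of curl F. Compute:
  ∂R/∂y - ∂Q/∂z = (-2*x) - (0) = -2*x
  ∂P/∂z - ∂R/∂x = (2*y) - (-2*x - 2*y - z) = 2*x + 4*y + z
  ∂Q/∂x - ∂P/∂y = (2*x) - (-x + 2*z) = 3*x - 2*z.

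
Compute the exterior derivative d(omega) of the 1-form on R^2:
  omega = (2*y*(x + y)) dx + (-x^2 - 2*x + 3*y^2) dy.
d(omega) = (-4*x - 4*y - 2) dx ∧ dy

For a 1-form omega = sum_i f_i dx_i, the exterior derivative is
  d(omega) = sum_{i < j} (∂f_j/∂x_i - ∂f_i/∂x_j) dx_i ∧ dx_j.
  coefficient of dx ∧ dy: ∂f_2/∂x - ∂f_1/∂y = ∂(-x^2 - 2*x + 3*y^2)/∂x - ∂(2*y*(x + y))/∂y = -4*x - 4*y - 2
Assembling: d(omega) = (-4*x - 4*y - 2) dx ∧ dy.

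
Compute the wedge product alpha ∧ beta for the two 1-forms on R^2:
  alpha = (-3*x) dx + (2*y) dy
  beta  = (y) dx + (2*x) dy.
alpha ∧ beta = (-6*x^2 - 2*y^2) dx ∧ dy

Distribute the wedge, using dx_i ∧ dx_j = -dx_j ∧ dx_i and dx_i ∧ dx_i = 0. For each pair (i, j) with i < j, the coefficient of dx_i ∧ dx_j in alpha ∧ beta is (alpha_i * beta_j - alpha_j * beta_i). Collecting: alpha ∧ beta = (-6*x^2 - 2*y^2) dx ∧ dy.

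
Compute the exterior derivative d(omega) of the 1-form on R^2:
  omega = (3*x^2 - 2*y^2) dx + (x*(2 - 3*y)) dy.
d(omega) = (y + 2) dx ∧ dy

For a 1-form omega = sum_i f_i dx_i, the exterior derivative is
  d(omega) = sum_{i < j} (∂f_j/∂x_i - ∂f_i/∂x_j) dx_i ∧ dx_j.
  coefficient of dx ∧ dy: ∂f_2/∂x - ∂f_1/∂y = ∂(x*(2 - 3*y))/∂x - ∂(3*x^2 - 2*y^2)/∂y = y + 2
Assembling: d(omega) = (y + 2) dx ∧ dy.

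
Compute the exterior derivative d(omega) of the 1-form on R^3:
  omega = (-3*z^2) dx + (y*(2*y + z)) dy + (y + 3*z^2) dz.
d(omega) = (6*z) dx ∧ dz + (1 - y) dy ∧ dz

For a 1-form omega = sum_i f_i dx_i, the exterior derivative is
  d(omega) = sum_{i < j} (∂f_j/∂x_i - ∂f_i/∂x_j) dx_i ∧ dx_j.
  coefficient of dx ∧ dz: ∂f_3/∂x - ∂f_1/∂z = ∂(y + 3*z^2)/∂x - ∂(-3*z^2)/∂z = 6*z
  coefficient of dy ∧ dz: ∂f_3/∂y - ∂f_2/∂z = ∂(y + 3*z^2)/∂y - ∂(y*(2*y + z))/∂z = 1 - y
Assembling: d(omega) = (6*z) dx ∧ dz + (1 - y) dy ∧ dz.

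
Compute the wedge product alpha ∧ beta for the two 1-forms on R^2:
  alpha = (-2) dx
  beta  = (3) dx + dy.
alpha ∧ beta = (-2) dx ∧ dy

Distribute the wedge, using dx_i ∧ dx_j = -dx_j ∧ dx_i and dx_i ∧ dx_i = 0. For each pair (i, j) with i < j, the coefficient of dx_i ∧ dx_j in alpha ∧ beta is (alpha_i * beta_j - alpha_j * beta_i). Collecting: alpha ∧ beta = (-2) dx ∧ dy.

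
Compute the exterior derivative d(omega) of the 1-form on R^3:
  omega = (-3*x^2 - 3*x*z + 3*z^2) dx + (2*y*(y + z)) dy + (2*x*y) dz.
d(omega) = (3*x + 2*y - 6*z) dx ∧ dz + (2*x - 2*y) dy ∧ dz

For a 1-form omega = sum_i f_i dx_i, the exterior derivative is
  d(omega) = sum_{i < j} (∂f_j/∂x_i - ∂f_i/∂x_j) dx_i ∧ dx_j.
  coefficient of dx ∧ dz: ∂f_3/∂x - ∂f_1/∂z = ∂(2*x*y)/∂x - ∂(-3*x^2 - 3*x*z + 3*z^2)/∂z = 3*x + 2*y - 6*z
  coefficient of dy ∧ dz: ∂f_3/∂y - ∂f_2/∂z = ∂(2*x*y)/∂y - ∂(2*y*(y + z))/∂z = 2*x - 2*y
Assembling: d(omega) = (3*x + 2*y - 6*z) dx ∧ dz + (2*x - 2*y) dy ∧ dz.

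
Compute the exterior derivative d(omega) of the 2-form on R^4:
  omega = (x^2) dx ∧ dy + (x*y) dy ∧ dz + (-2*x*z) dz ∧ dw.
d(omega) = (y) dx ∧ dy ∧ dz + (-2*z) dx ∧ dz ∧ dw

For a 2-form omega = sum_{i<j} g_{ij} dx_i ∧ dx_j, the exterior derivative is
  d(omega) = sum_{i<j} d(g_{ij}) ∧ dx_i ∧ dx_j = sum_{i<j, k} (∂g_{ij}/∂x_k) dx_k ∧ dx_i ∧ dx_j.
Expand each term, using dx_k ∧ dx_i ∧ dx_j = sgn(permutation) dx_{(a)} ∧ dx_{(b)} ∧ dx_{(c)} with (a < b < c) sorted:
  d(x*y) includes (∂/∂x)(x*y) dx = (y) dx, which multiplied by dy ∧ dz gives (y) dx ∧ dy ∧ dz
  d(-2*x*z) includes (∂/∂x)(-2*x*z) dx = (-2*z) dx, which multiplied by dz ∧ dw gives (-2*z) dx ∧ dz ∧ dw
Collecting like 3-forms: d(omega) = (y) dx ∧ dy ∧ dz + (-2*z) dx ∧ dz ∧ dw.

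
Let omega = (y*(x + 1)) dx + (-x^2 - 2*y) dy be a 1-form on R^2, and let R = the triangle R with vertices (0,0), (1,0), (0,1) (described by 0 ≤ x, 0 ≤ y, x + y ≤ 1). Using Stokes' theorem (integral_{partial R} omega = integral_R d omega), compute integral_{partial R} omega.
integral_(partial R) omega = -1

Stokes: integral_partial_R omega = integral_R d omega with d omega = (∂Q/∂x - ∂P/∂y) dx ∧ dy.
  ∂Q/∂x = -2*x
  ∂P/∂y = x + 1
  integrand = ∂Q/∂x - ∂P/∂y = -3*x - 1.
Integrating over R: integral_0^1 integral_0^{1-x} (-3*x - 1) dy dx = -1.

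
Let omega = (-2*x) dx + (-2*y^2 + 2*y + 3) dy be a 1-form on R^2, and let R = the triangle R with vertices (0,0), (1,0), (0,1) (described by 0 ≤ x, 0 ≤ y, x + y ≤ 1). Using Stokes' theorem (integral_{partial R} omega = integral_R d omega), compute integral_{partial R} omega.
integral_(partial R) omega = 0

Stokes: integral_partial_R omega = integral_R d omega with d omega = (∂Q/∂x - ∂P/∂y) dx ∧ dy.
  ∂Q/∂x = 0
  ∂P/∂y = 0
  integrand = ∂Q/∂x - ∂P/∂y = 0.
Integrating over R: integral_0^1 integral_0^{1-x} (0) dy dx = 0.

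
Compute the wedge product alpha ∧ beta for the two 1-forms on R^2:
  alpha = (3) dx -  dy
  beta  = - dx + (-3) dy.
alpha ∧ beta = (-10) dx ∧ dy

Distribute the wedge, using dx_i ∧ dx_j = -dx_j ∧ dx_i and dx_i ∧ dx_i = 0. For each pair (i, j) with i < j, the coefficient of dx_i ∧ dx_j in alpha ∧ beta is (alpha_i * beta_j - alpha_j * beta_i). Collecting: alpha ∧ beta = (-10) dx ∧ dy.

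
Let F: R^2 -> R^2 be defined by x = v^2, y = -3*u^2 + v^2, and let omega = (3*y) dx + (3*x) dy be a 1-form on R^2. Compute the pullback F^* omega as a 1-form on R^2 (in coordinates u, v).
F^* omega = (-18*u*v^2) du + (-18*u^2*v + 12*v^3) dv

Using F^*(f dg) = (f ∘ F) d(g ∘ F), substitute each coordinate x_i by F_i(u, v) in f_i, and replace dx_i by d F_i = (∂F_i/∂u) du + (∂F_i/∂v) dv.
  For the x component: f_1(F) = -9*u^2 + 3*v^2; d F_1 = (0) du + (2*v) dv
  For the y component: f_2(F) = 3*v^2; d F_2 = (-6*u) du + (2*v) dv
Combining and collecting du, dv coefficients:
  coeff of du: -18*u*v^2
  coeff of dv: -18*u^2*v + 12*v^3
F^* omega = (-18*u*v^2) du + (-18*u^2*v + 12*v^3) dv.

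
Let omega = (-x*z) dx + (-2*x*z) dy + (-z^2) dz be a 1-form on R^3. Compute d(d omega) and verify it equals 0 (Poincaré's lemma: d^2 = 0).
d(d omega) = 0

Step 1: d omega = sum_{i<j} (∂f_j/∂x_i - ∂f_i/∂x_j) dx_i ∧ dx_j:
  coeff of dx ∧ dy: -2*z
  coeff of dx ∧ dz: x
  coeff of dy ∧ dz: 2*x
Step 2: Apply d again to each 2-form coefficient. The only possible 3-form in R^3 is dx ∧ dy ∧ dz, with coefficient
  ∂(coeff of dy∧dz)/∂x - ∂(coeff of dx∧dz)/∂y + ∂(coeff of dx∧dy)/∂z
  = ∂/∂x (2*x) - ∂/∂y (x) + ∂/∂z (-2*z).
Each of these terms simplifies to sums of mixed partials that cancel in pairs. The result is 0 (by equality of mixed partials for smooth functions — Schwarz / Clairaut).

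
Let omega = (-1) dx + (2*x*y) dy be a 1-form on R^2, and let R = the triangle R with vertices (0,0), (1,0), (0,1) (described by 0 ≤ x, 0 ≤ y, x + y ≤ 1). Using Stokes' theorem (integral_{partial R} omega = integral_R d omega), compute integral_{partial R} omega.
integral_(partial R) omega = 1/3

Stokes: integral_partial_R omega = integral_R d omega with d omega = (∂Q/∂x - ∂P/∂y) dx ∧ dy.
  ∂Q/∂x = 2*y
  ∂P/∂y = 0
  integrand = ∂Q/∂x - ∂P/∂y = 2*y.
Integrating over R: integral_0^1 integral_0^{1-x} (2*y) dy dx = 1/3.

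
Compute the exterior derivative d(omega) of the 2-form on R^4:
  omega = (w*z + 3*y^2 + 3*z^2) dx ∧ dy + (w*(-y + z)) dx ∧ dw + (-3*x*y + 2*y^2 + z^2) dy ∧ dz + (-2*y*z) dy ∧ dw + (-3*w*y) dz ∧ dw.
d(omega) = (w - 3*y + 6*z) dx ∧ dy ∧ dz + (w + z) dx ∧ dy ∧ dw + (-w) dx ∧ dz ∧ dw + (-3*w + 2*y) dy ∧ dz ∧ dw

For a 2-form omega = sum_{i<j} g_{ij} dx_i ∧ dx_j, the exterior derivative is
  d(omega) = sum_{i<j} d(g_{ij}) ∧ dx_i ∧ dx_j = sum_{i<j, k} (∂g_{ij}/∂x_k) dx_k ∧ dx_i ∧ dx_j.
Expand each term, using dx_k ∧ dx_i ∧ dx_j = sgn(permutation) dx_{(a)} ∧ dx_{(b)} ∧ dx_{(c)} with (a < b < c) sorted:
  d(w*z + 3*y^2 + 3*z^2) includes (∂/∂z)(w*z + 3*y^2 + 3*z^2) dz = (w + 6*z) dz, which multiplied by dx ∧ dy gives (w + 6*z) dx ∧ dy ∧ dz
  d(w*z + 3*y^2 + 3*z^2) includes (∂/∂w)(w*z + 3*y^2 + 3*z^2) dw = (z) dw, which multiplied by dx ∧ dy gives (z) dx ∧ dy ∧ dw
  d(w*(-y + z)) includes (∂/∂y)(w*(-y + z)) dy = (-w) dy, which multiplied by dx ∧ dw gives (w) dx ∧ dy ∧ dw
  d(w*(-y + z)) includes (∂/∂z)(w*(-y + z)) dz = (w) dz, which multiplied by dx ∧ dw gives (-w) dx ∧ dz ∧ dw
  d(-3*x*y + 2*y^2 + z^2) includes (∂/∂x)(-3*x*y + 2*y^2 + z^2) dx = (-3*y) dx, which multiplied by dy ∧ dz gives (-3*y) dx ∧ dy ∧ dz
  d(-2*y*z) includes (∂/∂z)(-2*y*z) dz = (-2*y) dz, which multiplied by dy ∧ dw gives (2*y) dy ∧ dz ∧ dw
  d(-3*w*y) includes (∂/∂y)(-3*w*y) dy = (-3*w) dy, which multiplied by dz ∧ dw gives (-3*w) dy ∧ dz ∧ dw
Collecting like 3-forms: d(omega) = (w - 3*y + 6*z) dx ∧ dy ∧ dz + (w + z) dx ∧ dy ∧ dw + (-w) dx ∧ dz ∧ dw + (-3*w + 2*y) dy ∧ dz ∧ dw.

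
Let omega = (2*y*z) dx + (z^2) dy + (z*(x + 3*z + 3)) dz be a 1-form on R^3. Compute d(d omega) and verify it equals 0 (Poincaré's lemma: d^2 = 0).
d(d omega) = 0

Step 1: d omega = sum_{i<j} (∂f_j/∂x_i - ∂f_i/∂x_j) dx_i ∧ dx_j:
  coeff of dx ∧ dy: -2*z
  coeff of dx ∧ dz: -2*y + z
  coeff of dy ∧ dz: -2*z
Step 2: Apply d again to each 2-form coefficient. The only possible 3-form in R^3 is dx ∧ dy ∧ dz, with coefficient
  ∂(coeff of dy∧dz)/∂x - ∂(coeff of dx∧dz)/∂y + ∂(coeff of dx∧dy)/∂z
  = ∂/∂x (-2*z) - ∂/∂y (-2*y + z) + ∂/∂z (-2*z).
Each of these terms simplifies to sums of mixed partials that cancel in pairs. The result is 0 (by equality of mixed partials for smooth functions — Schwarz / Clairaut).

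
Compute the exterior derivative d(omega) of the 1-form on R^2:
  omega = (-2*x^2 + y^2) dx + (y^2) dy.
d(omega) = (-2*y) dx ∧ dy

For a 1-form omega = sum_i f_i dx_i, the exterior derivative is
  d(omega) = sum_{i < j} (∂f_j/∂x_i - ∂f_i/∂x_j) dx_i ∧ dx_j.
  coefficient of dx ∧ dy: ∂f_2/∂x - ∂f_1/∂y = ∂(y^2)/∂x - ∂(-2*x^2 + y^2)/∂y = -2*y
Assembling: d(omega) = (-2*y) dx ∧ dy.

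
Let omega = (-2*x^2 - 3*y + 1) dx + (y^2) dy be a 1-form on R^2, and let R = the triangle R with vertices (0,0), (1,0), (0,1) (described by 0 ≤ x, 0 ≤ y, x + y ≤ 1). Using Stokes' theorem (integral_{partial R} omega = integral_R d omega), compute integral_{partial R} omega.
integral_(partial R) omega = 3/2

Stokes: integral_partial_R omega = integral_R d omega with d omega = (∂Q/∂x - ∂P/∂y) dx ∧ dy.
  ∂Q/∂x = 0
  ∂P/∂y = -3
  integrand = ∂Q/∂x - ∂P/∂y = 3.
Integrating over R: integral_0^1 integral_0^{1-x} (3) dy dx = 3/2.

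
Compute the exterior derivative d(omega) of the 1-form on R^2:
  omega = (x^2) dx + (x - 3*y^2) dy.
d(omega) = (1) dx ∧ dy

For a 1-form omega = sum_i f_i dx_i, the exterior derivative is
  d(omega) = sum_{i < j} (∂f_j/∂x_i - ∂f_i/∂x_j) dx_i ∧ dx_j.
  coefficient of dx ∧ dy: ∂f_2/∂x - ∂f_1/∂y = ∂(x - 3*y^2)/∂x - ∂(x^2)/∂y = 1
Assembling: d(omega) = (1) dx ∧ dy.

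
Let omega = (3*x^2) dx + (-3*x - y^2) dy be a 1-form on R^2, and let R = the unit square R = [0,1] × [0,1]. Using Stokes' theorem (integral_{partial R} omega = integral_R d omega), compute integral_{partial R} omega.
integral_(partial R) omega = -3

Stokes: integral_partial_R omega = integral_R d omega with d omega = (∂Q/∂x - ∂P/∂y) dx ∧ dy.
  ∂Q/∂x = -3
  ∂P/∂y = 0
  integrand = ∂Q/∂x - ∂P/∂y = -3.
Integrating over R: integral_0^1 integral_0^1 (-3) dx dy = -3.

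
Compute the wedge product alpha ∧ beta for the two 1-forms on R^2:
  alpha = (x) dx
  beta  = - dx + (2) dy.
alpha ∧ beta = (2*x) dx ∧ dy

Distribute the wedge, using dx_i ∧ dx_j = -dx_j ∧ dx_i and dx_i ∧ dx_i = 0. For each pair (i, j) with i < j, the coefficient of dx_i ∧ dx_j in alpha ∧ beta is (alpha_i * beta_j - alpha_j * beta_i). Collecting: alpha ∧ beta = (2*x) dx ∧ dy.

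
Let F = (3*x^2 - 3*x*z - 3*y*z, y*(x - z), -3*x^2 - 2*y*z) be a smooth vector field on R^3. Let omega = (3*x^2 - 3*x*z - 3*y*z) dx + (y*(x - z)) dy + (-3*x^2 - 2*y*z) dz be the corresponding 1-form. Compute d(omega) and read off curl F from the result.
d(omega) = (y - 2*z) dy ∧ dz + (3*x - 3*y) dz ∧ dx + (y + 3*z) dx ∧ dy; curl F = (y - 2*z, 3*x - 3*y, y + 3*z)

d omega = sum_{i<j} (∂f_j/∂x_i - ∂f_i/∂x_j) dx_i ∧ dx_j. Under the identification (dy ∧ dz, dz ∧ dx, dx ∧ dy) ↔ (e_x, e_y, e_z), the coefficients are exactly the components of curl F. Compute:
  ∂R/∂y - ∂Q/∂z = (-2*z) - (-y) = y - 2*z
  ∂P/∂z - ∂R/∂x = (-3*x - 3*y) - (-6*x) = 3*x - 3*y
  ∂Q/∂x - ∂P/∂y = (y) - (-3*z) = y + 3*z.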